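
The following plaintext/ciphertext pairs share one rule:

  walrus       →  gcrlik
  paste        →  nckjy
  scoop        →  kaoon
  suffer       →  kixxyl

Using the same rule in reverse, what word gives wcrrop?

w(22)→g(6) and a(0)→c(2) fit y≡25x+2 (mod 26); the inverse of 25 mod 26 is 25. This is an affine cipher: with a=0,…,z=25, each position x becomes (25x+2) mod 26.
Undoing it on wcrrop: w(22)→25·(22−2)≡6=g; c(2)→25·(2−2)≡0=a; r(17)→25·(17−2)≡11=l; r(17)→25·(17−2)≡11=l; o(14)→25·(14−2)≡14=o; p(15)→25·(15−2)≡13=n (all mod 26).

gallon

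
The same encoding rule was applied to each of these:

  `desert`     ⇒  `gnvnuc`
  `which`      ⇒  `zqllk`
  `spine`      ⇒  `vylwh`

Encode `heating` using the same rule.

kndclwj

The shifts repeat in a cycle of length 2: positions 0,1,… shift by +3, +9, then the pattern repeats.
Applying it to heating: h+3=k, e+9=n, a+3=d, t+9=c, i+3=l, n+9=w, g+3=j.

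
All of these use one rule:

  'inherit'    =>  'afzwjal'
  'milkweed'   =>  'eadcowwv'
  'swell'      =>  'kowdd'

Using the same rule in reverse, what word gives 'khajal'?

spirit

Compare letters: i→a is +18, n→f is +18, h→z is +18 — a constant shift. Every letter moves 18 places later in the alphabet, wrapping around z→a.
Decoding khajal: k−18=s, h−18=p, a−18=i, j−18=r, a−18=i, l−18=t.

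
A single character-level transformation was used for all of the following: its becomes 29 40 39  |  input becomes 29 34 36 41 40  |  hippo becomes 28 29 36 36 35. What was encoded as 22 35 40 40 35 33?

i is letter #9 and maps to 29: an offset of 20. Letters become their 1-based position plus 20 (so a→21, b→22, …).
Undoing it on 22 35 40 40 35 33: 22→(22−20)÷1=2=b, 35→(35−20)÷1=15=o, 40→(40−20)÷1=20=t, 40→(40−20)÷1=20=t, 35→(35−20)÷1=15=o, 33→(33−20)÷1=13=m.

bottom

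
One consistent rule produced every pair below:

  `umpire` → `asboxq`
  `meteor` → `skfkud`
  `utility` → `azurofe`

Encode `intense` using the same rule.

otfktek

Shifts by position in umpire: pos 0: u→a (+6), pos 1: m→s (+6), pos 2: p→b (+12), pos 3: i→o (+6), pos 4: r→x (+6), pos 5: e→q (+12) — repeating every 3. The shifts repeat in a cycle of length 3: positions 0,1,… shift by +6, +6, +12, then the pattern repeats.
For intense: i+6=o, n+6=t, t+12=f, e+6=k, n+6=t, s+12=e, e+6=k.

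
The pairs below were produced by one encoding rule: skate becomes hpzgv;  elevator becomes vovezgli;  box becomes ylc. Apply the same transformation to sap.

Each letter is replaced by its mirror in the alphabet: a↔z, b↔y, c↔x, and so on (the Atbash cipher).
For sap: s↔h, a↔z, p↔k.

hzk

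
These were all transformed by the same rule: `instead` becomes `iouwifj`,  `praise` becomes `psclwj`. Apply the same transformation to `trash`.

Each letter shifts forward by its position index (0, 1, 2, …) — the shift grows by one for each successive letter.
Applying it to trash: t+0=t, r+1=s, a+2=c, s+3=v, h+4=l.

tscvl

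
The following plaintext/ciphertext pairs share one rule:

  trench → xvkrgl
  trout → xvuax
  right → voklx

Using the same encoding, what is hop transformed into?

lut

Two shifts are in play — +6 for a/e/i/o/u, +4 for every other letter.
For hop: h(cons)+4=l, o(vowel)+6=u, p(cons)+4=t.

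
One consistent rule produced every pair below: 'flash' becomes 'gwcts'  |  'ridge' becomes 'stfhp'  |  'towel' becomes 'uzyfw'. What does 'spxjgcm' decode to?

revival

It's a Vigenère-style cipher with numeric key [1,11,2]: position i shifts by key[i mod 3].
Reversing it on spxjgcm: s−1=r, p−11=e, x−2=v, j−1=i, g−11=v, c−2=a, m−1=l.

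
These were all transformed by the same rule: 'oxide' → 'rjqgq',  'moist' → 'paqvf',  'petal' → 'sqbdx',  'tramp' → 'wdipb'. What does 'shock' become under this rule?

vtwfw

Shifts by position in oxide: pos 0: o→r (+3), pos 1: x→j (+12), pos 2: i→q (+8), pos 3: d→g (+3), pos 4: e→q (+12) — repeating every 3. The shifts repeat in a cycle of length 3: positions 0,1,… shift by +3, +12, +8, then the pattern repeats.
For shock: s+3=v, h+12=t, o+8=w, c+3=f, k+12=w.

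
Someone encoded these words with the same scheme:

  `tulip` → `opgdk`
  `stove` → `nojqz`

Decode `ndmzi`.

siren

Compare letters: t→o is +21, u→p is +21, l→g is +21 — a constant shift. This is a Caesar cipher with shift 21.
Undoing it on ndmzi: n−21=s, d−21=i, m−21=r, z−21=e, i−21=n.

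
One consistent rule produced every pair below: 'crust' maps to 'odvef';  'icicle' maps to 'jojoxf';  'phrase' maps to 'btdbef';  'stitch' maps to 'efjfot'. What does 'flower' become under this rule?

rxpifd

The shift depends on letter class: consonant c→o is +12, but vowel u→v is +1. Two shifts are in play — +1 for a/e/i/o/u, +12 for every other letter.
For flower: f(cons)+12=r, l(cons)+12=x, o(vowel)+1=p, w(cons)+12=i, e(vowel)+1=f, r(cons)+12=d.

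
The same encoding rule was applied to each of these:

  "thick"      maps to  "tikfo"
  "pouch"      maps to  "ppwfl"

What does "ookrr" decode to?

onion

In thick: t→t is +0, h→i is +1, i→k is +2, c→f is +3 — the shift increases by 1 each position. Letter i (0-indexed) is shifted by i+0, so successive shifts are 0, 1, 2, ….
Decoding ookrr: o−0=o, o−1=n, k−2=i, r−3=o, r−4=n.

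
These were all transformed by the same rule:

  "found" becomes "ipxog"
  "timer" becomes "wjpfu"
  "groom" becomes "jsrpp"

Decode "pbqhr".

Shifts by position in found: pos 0: f→i (+3), pos 1: o→p (+1), pos 2: u→x (+3), pos 3: n→o (+1) — repeating every 2. A repeating key of period 2 is used — shifts +3, +1 over and over.
Undoing it on pbqhr: p−3=m, b−1=a, q−3=n, h−1=g, r−3=o.

mango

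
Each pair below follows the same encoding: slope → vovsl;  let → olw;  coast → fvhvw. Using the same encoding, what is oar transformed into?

The shift depends on letter class: consonant s→v is +3, but vowel o→v is +7. Two shifts are in play — +7 for a/e/i/o/u, +3 for every other letter.
Applying it to oar: o(vowel)+7=v, a(vowel)+7=h, r(cons)+3=u.

vhu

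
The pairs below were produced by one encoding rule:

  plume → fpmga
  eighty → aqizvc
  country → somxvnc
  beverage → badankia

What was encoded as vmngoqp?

p(15)→f(5) and l(11)→p(15) fit y≡17x+10 (mod 26); the inverse of 17 mod 26 is 23. Each letter's alphabet position (a=0..z=25) is mapped through 17·x+10 mod 26 — an affine cipher.
Reversing it on vmngoqp: v(21)→23·(21−10)≡19=t; m(12)→23·(12−10)≡20=u; n(13)→23·(13−10)≡17=r; g(6)→23·(6−10)≡12=m; o(14)→23·(14−10)≡14=o; q(16)→23·(16−10)≡8=i; p(15)→23·(15−10)≡11=l (all mod 26).

turmoil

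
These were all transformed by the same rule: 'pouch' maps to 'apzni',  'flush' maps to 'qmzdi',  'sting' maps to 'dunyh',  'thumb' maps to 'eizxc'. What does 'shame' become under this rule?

difxf

Shifts by position in pouch: pos 0: p→a (+11), pos 1: o→p (+1), pos 2: u→z (+5), pos 3: c→n (+11), pos 4: h→i (+1) — repeating every 3. It's a Vigenère-style cipher with numeric key [11,1,5]: position i shifts by key[i mod 3].
For shame: s+11=d, h+1=i, a+5=f, m+11=x, e+1=f.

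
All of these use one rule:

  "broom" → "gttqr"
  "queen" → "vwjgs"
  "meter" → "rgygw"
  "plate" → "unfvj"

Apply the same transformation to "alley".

fnqgd

The shifts repeat in a cycle of length 2: positions 0,1,… shift by +5, +2, then the pattern repeats.
For alley: a+5=f, l+2=n, l+5=q, e+2=g, y+5=d.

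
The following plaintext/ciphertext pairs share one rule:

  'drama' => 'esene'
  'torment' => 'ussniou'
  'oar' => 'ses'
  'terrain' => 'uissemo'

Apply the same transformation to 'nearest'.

oiesitu

The rule splits by letter class: vowels +4, consonants +1.
For nearest: n(cons)+1=o, e(vowel)+4=i, a(vowel)+4=e, r(cons)+1=s, e(vowel)+4=i, s(cons)+1=t, t(cons)+1=u.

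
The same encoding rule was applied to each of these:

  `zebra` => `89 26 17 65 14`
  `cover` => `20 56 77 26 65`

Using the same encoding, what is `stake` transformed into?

68 71 14 44 26

z(#26)→89 and e(#5)→26: differences scale by 3, so n = 3·pos + 11. With a=1..z=26, the number is 3·pos + 11.
For stake: s=19→68, t=20→71, a=1→14, k=11→44, e=5→26.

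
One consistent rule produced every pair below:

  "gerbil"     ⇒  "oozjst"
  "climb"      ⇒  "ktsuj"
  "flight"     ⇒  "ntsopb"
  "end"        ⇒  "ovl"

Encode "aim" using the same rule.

The rule splits by letter class: vowels +10, consonants +8.
For aim: a(vowel)+10=k, i(vowel)+10=s, m(cons)+8=u.

ksu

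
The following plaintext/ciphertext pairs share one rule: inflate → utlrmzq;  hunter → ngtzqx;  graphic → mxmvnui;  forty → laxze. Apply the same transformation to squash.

Vowels shift forward by 12 and consonants shift forward by 6.
Applying it to squash: s(cons)+6=y, q(cons)+6=w, u(vowel)+12=g, a(vowel)+12=m, s(cons)+6=y, h(cons)+6=n.

ywgmyn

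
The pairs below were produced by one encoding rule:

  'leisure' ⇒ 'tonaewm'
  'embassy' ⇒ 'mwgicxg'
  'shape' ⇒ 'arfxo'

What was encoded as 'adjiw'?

Shifts by position in leisure: pos 0: l→t (+8), pos 1: e→o (+10), pos 2: i→n (+5), pos 3: s→a (+8), pos 4: u→e (+10), pos 5: r→w (+5) — repeating every 3. A repeating key of period 3 is used — shifts +8, +10, +5 over and over.
Decoding adjiw: a−8=s, d−10=t, j−5=e, i−8=a, w−10=m.

steam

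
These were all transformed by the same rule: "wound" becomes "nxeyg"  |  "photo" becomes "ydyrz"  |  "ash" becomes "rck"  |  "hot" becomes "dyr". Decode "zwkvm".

Two steps: reverse the string, then apply a Caesar shift of +10.
Reversing it on zwkvm: shift back: z−10=p, w−10=m, k−10=a, v−10=l, m−10=c → pmalc; then reverse → clamp.

clamp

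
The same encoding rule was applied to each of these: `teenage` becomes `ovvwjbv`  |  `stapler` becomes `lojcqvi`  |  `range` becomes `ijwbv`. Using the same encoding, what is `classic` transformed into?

pqjllhp

t(19)→o(14) and e(4)→v(21) fit y≡3x+9 (mod 26); the inverse of 3 mod 26 is 9. Treating letters as 0–25, the rule is x ↦ 3x + 9 (mod 26).
On classic: c(2)→3·2+9≡15=p; l(11)→3·11+9≡16=q; a(0)→3·0+9≡9=j; s(18)→3·18+9≡11=l; s(18)→3·18+9≡11=l; i(8)→3·8+9≡7=h; c(2)→3·2+9≡15=p (all mod 26).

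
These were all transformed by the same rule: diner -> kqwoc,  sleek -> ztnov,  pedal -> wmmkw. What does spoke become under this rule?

zxxup

In diner: d→k is +7, i→q is +8, n→w is +9, e→o is +10 — the shift increases by 1 each position. Letter i (0-indexed) is shifted by i+7, so successive shifts are 7, 8, 9, ….
On spoke: s+7=z, p+8=x, o+9=x, k+10=u, e+11=p.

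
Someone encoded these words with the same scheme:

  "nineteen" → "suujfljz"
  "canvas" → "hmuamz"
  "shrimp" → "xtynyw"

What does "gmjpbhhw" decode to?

Shifts by position in nineteen: pos 0: n→s (+5), pos 1: i→u (+12), pos 2: n→u (+7), pos 3: e→j (+5), pos 4: t→f (+12), pos 5: e→l (+7) — repeating every 3. It's a Vigenère-style cipher with numeric key [5,12,7]: position i shifts by key[i mod 3].
Undoing it on gmjpbhhw: g−5=b, m−12=a, j−7=c, p−5=k, b−12=p, h−7=a, h−5=c, w−12=k.

backpack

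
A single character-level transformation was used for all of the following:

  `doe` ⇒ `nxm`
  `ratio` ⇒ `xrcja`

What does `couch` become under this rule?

qldxl

The output letters match the input read backwards, each shifted +9: doe reversed is eod. Read the word backwards and shift each letter +9.
Applying it to couch: reverse → hcuoc; then shift: h+9=q, c+9=l, u+9=d, o+9=x, c+9=l.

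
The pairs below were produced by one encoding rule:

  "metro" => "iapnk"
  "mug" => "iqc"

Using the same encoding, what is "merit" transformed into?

Compare letters: m→i is +22, e→a is +22, t→p is +22 — a constant shift. Each letter is shifted forward by 22 in the alphabet (a Caesar shift of +22).
For merit: m+22=i, e+22=a, r+22=n, i+22=e, t+22=p.

ianep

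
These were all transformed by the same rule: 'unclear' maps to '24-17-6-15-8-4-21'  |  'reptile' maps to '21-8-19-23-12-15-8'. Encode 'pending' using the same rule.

u is letter #21 and maps to 24: an offset of 3. Each letter is replaced by its alphabet position (a=1..z=26) + 3.
For pending: p=16→19, e=5→8, n=14→17, d=4→7, i=9→12, n=14→17, g=7→10.

19-8-17-7-12-17-10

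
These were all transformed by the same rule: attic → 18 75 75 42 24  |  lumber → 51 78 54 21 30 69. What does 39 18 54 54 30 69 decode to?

a(#1)→18 and t(#20)→75: differences scale by 3, so n = 3·pos + 15. With a=1..z=26, the number is 3·pos + 15.
Reversing it on 39 18 54 54 30 69: 39→(39−15)÷3=8=h, 18→(18−15)÷3=1=a, 54→(54−15)÷3=13=m, 54→(54−15)÷3=13=m, 30→(30−15)÷3=5=e, 69→(69−15)÷3=18=r.

hammer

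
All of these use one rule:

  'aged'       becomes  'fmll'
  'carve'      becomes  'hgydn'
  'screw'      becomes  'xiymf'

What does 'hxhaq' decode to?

In aged: a→f is +5, g→m is +6, e→l is +7, d→l is +8 — the shift increases by 1 each position. The shift increases by 1 at each position, starting from +5: 5, 6, 7, ….
Reversing it on hxhaq: h−5=c, x−6=r, h−7=a, a−8=s, q−9=h.

crash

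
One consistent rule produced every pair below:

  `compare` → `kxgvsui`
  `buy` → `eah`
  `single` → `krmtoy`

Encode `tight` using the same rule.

The output letters match the input read backwards, each shifted +6: compare reversed is erapmoc. The word is reversed, then every letter is shifted forward by 6.
Applying it to tight: reverse → thgit; then shift: t+6=z, h+6=n, g+6=m, i+6=o, t+6=z.

znmoz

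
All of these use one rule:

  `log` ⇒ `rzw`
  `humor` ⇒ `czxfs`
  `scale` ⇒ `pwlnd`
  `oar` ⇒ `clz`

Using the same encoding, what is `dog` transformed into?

The word is reversed, then every letter is shifted forward by 11.
For dog: reverse → god; then shift: g+11=r, o+11=z, d+11=o.

rzo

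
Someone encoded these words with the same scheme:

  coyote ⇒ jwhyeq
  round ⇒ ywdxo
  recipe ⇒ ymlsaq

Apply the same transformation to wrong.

dzxxr

Letter i (0-indexed) is shifted by i+7, so successive shifts are 7, 8, 9, ….
On wrong: w+7=d, r+8=z, o+9=x, n+10=x, g+11=r.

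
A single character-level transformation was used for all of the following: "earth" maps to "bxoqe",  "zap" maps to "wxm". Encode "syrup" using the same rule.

pvorm

Compare letters: e→b is +23, a→x is +23, r→o is +23 — a constant shift. Each letter is shifted forward by 23 in the alphabet (a Caesar shift of +23).
On syrup: s+23=p, y+23=v, r+23=o, u+23=r, p+23=m.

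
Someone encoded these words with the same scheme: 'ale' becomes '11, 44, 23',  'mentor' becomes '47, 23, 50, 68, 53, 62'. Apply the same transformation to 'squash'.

a(#1)→11 and l(#12)→44: differences scale by 3, so n = 3·pos + 8. With a=1..z=26, the number is 3·pos + 8.
On squash: s=19→65, q=17→59, u=21→71, a=1→11, s=19→65, h=8→32.

65, 59, 71, 11, 65, 32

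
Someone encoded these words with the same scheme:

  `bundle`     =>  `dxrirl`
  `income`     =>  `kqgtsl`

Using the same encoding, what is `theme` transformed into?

Letter i (0-indexed) is shifted by i+2, so successive shifts are 2, 3, 4, ….
On theme: t+2=v, h+3=k, e+4=i, m+5=r, e+6=k.

vkirk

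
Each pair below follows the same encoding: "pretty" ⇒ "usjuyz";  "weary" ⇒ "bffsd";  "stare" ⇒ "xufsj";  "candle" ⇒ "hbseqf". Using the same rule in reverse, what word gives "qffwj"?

Shifts by position in pretty: pos 0: p→u (+5), pos 1: r→s (+1), pos 2: e→j (+5), pos 3: t→u (+1) — repeating every 2. It's a Vigenère-style cipher with numeric key [5,1]: position i shifts by key[i mod 2].
Reversing it on qffwj: q−5=l, f−1=e, f−5=a, w−1=v, j−5=e.

leave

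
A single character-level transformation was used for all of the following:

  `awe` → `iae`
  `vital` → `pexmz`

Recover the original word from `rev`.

The output letters match the input read backwards, each shifted +4: awe reversed is ewa. Read the word backwards and shift each letter +4.
Reversing it on rev: shift back: r−4=n, e−4=a, v−4=r → nar; then reverse → ran.

ran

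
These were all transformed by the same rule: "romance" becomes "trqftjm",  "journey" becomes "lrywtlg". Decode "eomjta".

Letter i (0-indexed) is shifted by i+2, so successive shifts are 2, 3, 4, ….
Reversing it on eomjta: e−2=c, o−3=l, m−4=i, j−5=e, t−6=n, a−7=t.

client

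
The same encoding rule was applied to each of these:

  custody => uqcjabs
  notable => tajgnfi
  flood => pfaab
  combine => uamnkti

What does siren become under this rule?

ckvit

c(2)→u(20) and u(20)→q(16) fit y≡7x+6 (mod 26); the inverse of 7 mod 26 is 15. Treating letters as 0–25, the rule is x ↦ 7x + 6 (mod 26).
On siren: s(18)→7·18+6≡2=c; i(8)→7·8+6≡10=k; r(17)→7·17+6≡21=v; e(4)→7·4+6≡8=i; n(13)→7·13+6≡19=t (all mod 26).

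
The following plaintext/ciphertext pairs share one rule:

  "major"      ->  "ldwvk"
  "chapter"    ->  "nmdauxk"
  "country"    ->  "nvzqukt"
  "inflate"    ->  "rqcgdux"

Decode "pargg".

m(12)→l(11) and a(0)→d(3) fit y≡5x+3 (mod 26); the inverse of 5 mod 26 is 21. This is an affine cipher: with a=0,…,z=25, each position x becomes (5x+3) mod 26.
Undoing it on pargg: p(15)→21·(15−3)≡18=s; a(0)→21·(0−3)≡15=p; r(17)→21·(17−3)≡8=i; g(6)→21·(6−3)≡11=l; g(6)→21·(6−3)≡11=l (all mod 26).

spill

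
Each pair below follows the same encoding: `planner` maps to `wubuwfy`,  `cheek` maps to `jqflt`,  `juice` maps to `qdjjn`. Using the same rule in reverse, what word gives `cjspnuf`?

Shifts by position in planner: pos 0: p→w (+7), pos 1: l→u (+9), pos 2: a→b (+1), pos 3: n→u (+7), pos 4: n→w (+9), pos 5: e→f (+1) — repeating every 3. It's a Vigenère-style cipher with numeric key [7,9,1]: position i shifts by key[i mod 3].
Undoing it on cjspnuf: c−7=v, j−9=a, s−1=r, p−7=i, n−9=e, u−1=t, f−7=y.

variety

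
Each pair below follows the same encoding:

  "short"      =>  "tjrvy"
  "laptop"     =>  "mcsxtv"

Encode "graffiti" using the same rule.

htdjkoaq

In short: s→t is +1, h→j is +2, o→r is +3, r→v is +4 — the shift increases by 1 each position. Letter i (0-indexed) is shifted by i+1, so successive shifts are 1, 2, 3, ….
Applying it to graffiti: g+1=h, r+2=t, a+3=d, f+4=j, f+5=k, i+6=o, t+7=a, i+8=q.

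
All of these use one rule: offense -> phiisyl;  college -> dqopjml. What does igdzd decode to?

In offense: o→p is +1, f→h is +2, f→i is +3, e→i is +4 — the shift increases by 1 each position. Each letter shifts forward by (position + 1), i.e. 1, 2, 3, … — the shift grows by one for each successive letter.
Reversing it on igdzd: i−1=h, g−2=e, d−3=a, z−4=v, d−5=y.

heavy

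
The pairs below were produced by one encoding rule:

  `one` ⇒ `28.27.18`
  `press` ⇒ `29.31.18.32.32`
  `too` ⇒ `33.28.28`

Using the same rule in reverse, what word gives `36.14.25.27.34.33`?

Letters become their 1-based position plus 13 (so a→14, b→15, …).
Undoing it on 36.14.25.27.34.33: 36→(36−13)÷1=23=w, 14→(14−13)÷1=1=a, 25→(25−13)÷1=12=l, 27→(27−13)÷1=14=n, 34→(34−13)÷1=21=u, 33→(33−13)÷1=20=t.

walnut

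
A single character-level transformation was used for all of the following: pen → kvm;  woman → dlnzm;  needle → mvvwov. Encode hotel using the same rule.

slgvo

Each pair mirrors across the alphabet (p↔k, e↔v, n↔m): positions sum to 25. This is the alphabet-reversal cipher (Atbash): a becomes z, b becomes y, etc.
For hotel: h↔s, o↔l, t↔g, e↔v, l↔o.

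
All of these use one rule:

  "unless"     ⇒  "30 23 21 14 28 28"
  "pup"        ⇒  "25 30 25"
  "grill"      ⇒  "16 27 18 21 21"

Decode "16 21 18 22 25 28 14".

glimpse

u is letter #21 and maps to 30: an offset of 9. The number is (letter's place in the alphabet, a=1) + 9.
Decoding 16 21 18 22 25 28 14: 16→(16−9)÷1=7=g, 21→(21−9)÷1=12=l, 18→(18−9)÷1=9=i, 22→(22−9)÷1=13=m, 25→(25−9)÷1=16=p, 28→(28−9)÷1=19=s, 14→(14−9)÷1=5=e.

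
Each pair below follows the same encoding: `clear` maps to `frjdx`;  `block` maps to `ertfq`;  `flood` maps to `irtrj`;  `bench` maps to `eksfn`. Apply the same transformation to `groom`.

Shifts by position in clear: pos 0: c→f (+3), pos 1: l→r (+6), pos 2: e→j (+5), pos 3: a→d (+3), pos 4: r→x (+6) — repeating every 3. It's a Vigenère-style cipher with numeric key [3,6,5]: position i shifts by key[i mod 3].
For groom: g+3=j, r+6=x, o+5=t, o+3=r, m+6=s.

jxtrs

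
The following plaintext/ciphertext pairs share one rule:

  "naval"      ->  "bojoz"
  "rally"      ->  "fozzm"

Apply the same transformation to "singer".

Every letter moves 14 places later in the alphabet, wrapping around z→a.
Applying it to singer: s+14=g, i+14=w, n+14=b, g+14=u, e+14=s, r+14=f.

gwbusf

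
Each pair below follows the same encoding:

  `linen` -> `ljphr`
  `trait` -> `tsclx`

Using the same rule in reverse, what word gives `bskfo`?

In linen: l→l is +0, i→j is +1, n→p is +2, e→h is +3 — the shift increases by 1 each position. Letter i (0-indexed) is shifted by i+0, so successive shifts are 0, 1, 2, ….
Reversing it on bskfo: b−0=b, s−1=r, k−2=i, f−3=c, o−4=k.

brick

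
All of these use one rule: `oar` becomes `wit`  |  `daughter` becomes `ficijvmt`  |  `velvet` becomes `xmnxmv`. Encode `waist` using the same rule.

yiquv

The shift depends on letter class: consonant r→t is +2, but vowel o→w is +8. Vowels shift forward by 8 and consonants shift forward by 2.
Applying it to waist: w(cons)+2=y, a(vowel)+8=i, i(vowel)+8=q, s(cons)+2=u, t(cons)+2=v.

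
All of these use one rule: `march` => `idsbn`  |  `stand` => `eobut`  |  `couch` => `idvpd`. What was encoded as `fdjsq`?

The output letters match the input read backwards, each shifted +1: march reversed is hcram. Two steps: reverse the string, then apply a Caesar shift of +1.
Reversing it on fdjsq: shift back: f−1=e, d−1=c, j−1=i, s−1=r, q−1=p → ecirp; then reverse → price.

price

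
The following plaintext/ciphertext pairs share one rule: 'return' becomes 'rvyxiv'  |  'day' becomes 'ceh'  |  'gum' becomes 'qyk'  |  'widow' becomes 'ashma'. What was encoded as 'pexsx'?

total

The output letters match the input read backwards, each shifted +4: return reversed is nruter. Read the word backwards and shift each letter +4.
Decoding pexsx: shift back: p−4=l, e−4=a, x−4=t, s−4=o, x−4=t → latot; then reverse → total.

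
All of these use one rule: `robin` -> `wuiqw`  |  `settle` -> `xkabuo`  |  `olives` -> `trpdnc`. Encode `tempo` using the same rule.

yktxx

Letter i (0-indexed) is shifted by i+5, so successive shifts are 5, 6, 7, ….
Applying it to tempo: t+5=y, e+6=k, m+7=t, p+8=x, o+9=x.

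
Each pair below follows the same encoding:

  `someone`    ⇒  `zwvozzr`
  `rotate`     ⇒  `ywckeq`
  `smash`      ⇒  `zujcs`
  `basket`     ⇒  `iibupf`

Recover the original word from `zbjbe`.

In someone: s→z is +7, o→w is +8, m→v is +9, e→o is +10 — the shift increases by 1 each position. Each letter shifts forward by (position + 7), i.e. 7, 8, 9, … — the shift grows by one for each successive letter.
Reversing it on zbjbe: z−7=s, b−8=t, j−9=a, b−10=r, e−11=t.

start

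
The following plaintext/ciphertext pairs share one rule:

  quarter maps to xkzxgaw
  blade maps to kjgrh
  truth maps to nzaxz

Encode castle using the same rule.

krzygi

Read the word backwards and shift each letter +6.
On castle: reverse → eltsac; then shift: e+6=k, l+6=r, t+6=z, s+6=y, a+6=g, c+6=i.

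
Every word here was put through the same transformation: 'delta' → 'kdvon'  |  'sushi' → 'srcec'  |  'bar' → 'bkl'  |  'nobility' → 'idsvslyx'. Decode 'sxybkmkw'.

macaroni

The output letters match the input read backwards, each shifted +10: delta reversed is atled. Two steps: reverse the string, then apply a Caesar shift of +10.
Undoing it on sxybkmkw: shift back: s−10=i, x−10=n, y−10=o, b−10=r, k−10=a, m−10=c, k−10=a, w−10=m → inoracam; then reverse → macaroni.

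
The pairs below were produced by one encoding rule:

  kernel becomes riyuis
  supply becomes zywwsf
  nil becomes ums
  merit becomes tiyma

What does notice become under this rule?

The shift depends on letter class: consonant k→r is +7, but vowel e→i is +4. The rule splits by letter class: vowels +4, consonants +7.
For notice: n(cons)+7=u, o(vowel)+4=s, t(cons)+7=a, i(vowel)+4=m, c(cons)+7=j, e(vowel)+4=i.

usamji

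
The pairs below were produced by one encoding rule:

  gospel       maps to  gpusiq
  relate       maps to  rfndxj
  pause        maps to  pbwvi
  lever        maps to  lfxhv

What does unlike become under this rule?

In gospel: g→g is +0, o→p is +1, s→u is +2, p→s is +3 — the shift increases by 1 each position. The shift increases by 1 at each position, starting from +0: 0, 1, 2, ….
For unlike: u+0=u, n+1=o, l+2=n, i+3=l, k+4=o, e+5=j.

uonloj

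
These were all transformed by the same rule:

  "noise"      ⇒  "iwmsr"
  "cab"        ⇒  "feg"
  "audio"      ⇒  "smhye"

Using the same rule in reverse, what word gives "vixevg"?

crater

The word is reversed, then every letter is shifted forward by 4.
Decoding vixevg: shift back: v−4=r, i−4=e, x−4=t, e−4=a, v−4=r, g−4=c → retarc; then reverse → crater.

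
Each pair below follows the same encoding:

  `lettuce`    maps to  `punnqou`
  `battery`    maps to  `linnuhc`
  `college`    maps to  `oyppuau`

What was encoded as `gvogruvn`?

incident

l(11)→p(15) and e(4)→u(20) fit y≡3x+8 (mod 26); the inverse of 3 mod 26 is 9. Each letter's alphabet position (a=0..z=25) is mapped through 3·x+8 mod 26 — an affine cipher.
Decoding gvogruvn: g(6)→9·(6−8)≡8=i; v(21)→9·(21−8)≡13=n; o(14)→9·(14−8)≡2=c; g(6)→9·(6−8)≡8=i; r(17)→9·(17−8)≡3=d; u(20)→9·(20−8)≡4=e; v(21)→9·(21−8)≡13=n; n(13)→9·(13−8)≡19=t (all mod 26).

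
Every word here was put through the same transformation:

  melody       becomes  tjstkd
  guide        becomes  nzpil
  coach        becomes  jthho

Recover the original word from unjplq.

nickel

The shifts repeat in a cycle of length 2: positions 0,1,… shift by +7, +5, then the pattern repeats.
Decoding unjplq: u−7=n, n−5=i, j−7=c, p−5=k, l−7=e, q−5=l.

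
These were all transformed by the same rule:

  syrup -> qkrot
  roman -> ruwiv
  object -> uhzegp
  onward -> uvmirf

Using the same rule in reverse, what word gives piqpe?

taste

s(18)→q(16) and y(24)→k(10) fit y≡25x+8 (mod 26); the inverse of 25 mod 26 is 25. Each letter's alphabet position (a=0..z=25) is mapped through 25·x+8 mod 26 — an affine cipher.
Decoding piqpe: p(15)→25·(15−8)≡19=t; i(8)→25·(8−8)≡0=a; q(16)→25·(16−8)≡18=s; p(15)→25·(15−8)≡19=t; e(4)→25·(4−8)≡4=e (all mod 26).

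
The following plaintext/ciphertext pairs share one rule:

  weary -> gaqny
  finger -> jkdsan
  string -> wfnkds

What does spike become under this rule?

w(22)→g(6) and e(4)→a(0) fit y≡9x+16 (mod 26); the inverse of 9 mod 26 is 3. Each letter's alphabet position (a=0..z=25) is mapped through 9·x+16 mod 26 — an affine cipher.
Applying it to spike: s(18)→9·18+16≡22=w; p(15)→9·15+16≡21=v; i(8)→9·8+16≡10=k; k(10)→9·10+16≡2=c; e(4)→9·4+16≡0=a (all mod 26).

wvkca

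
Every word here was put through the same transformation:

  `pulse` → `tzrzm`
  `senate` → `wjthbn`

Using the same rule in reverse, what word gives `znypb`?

visit

In pulse: p→t is +4, u→z is +5, l→r is +6, s→z is +7 — the shift increases by 1 each position. Letter i (0-indexed) is shifted by i+4, so successive shifts are 4, 5, 6, ….
Reversing it on znypb: z−4=v, n−5=i, y−6=s, p−7=i, b−8=t.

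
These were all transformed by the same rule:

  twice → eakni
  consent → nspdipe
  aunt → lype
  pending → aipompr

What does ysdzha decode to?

Shifts by position in twice: pos 0: t→e (+11), pos 1: w→a (+4), pos 2: i→k (+2), pos 3: c→n (+11), pos 4: e→i (+4) — repeating every 3. It's a Vigenère-style cipher with numeric key [11,4,2]: position i shifts by key[i mod 3].
Reversing it on ysdzha: y−11=n, s−4=o, d−2=b, z−11=o, h−4=d, a−2=y.

nobody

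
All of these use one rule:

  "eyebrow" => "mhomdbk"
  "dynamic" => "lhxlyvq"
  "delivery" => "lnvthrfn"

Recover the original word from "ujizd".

In eyebrow: e→m is +8, y→h is +9, e→o is +10, b→m is +11 — the shift increases by 1 each position. Letter i (0-indexed) is shifted by i+8, so successive shifts are 8, 9, 10, ….
Undoing it on ujizd: u−8=m, j−9=a, i−10=y, z−11=o, d−12=r.

mayor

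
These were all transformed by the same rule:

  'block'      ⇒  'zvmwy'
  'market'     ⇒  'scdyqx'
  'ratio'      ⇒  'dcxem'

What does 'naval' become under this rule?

pcrcv

b(1)→z(25) and l(11)→v(21) fit y≡23x+2 (mod 26); the inverse of 23 mod 26 is 17. This is an affine cipher: with a=0,…,z=25, each position x becomes (23x+2) mod 26.
For naval: n(13)→23·13+2≡15=p; a(0)→23·0+2≡2=c; v(21)→23·21+2≡17=r; a(0)→23·0+2≡2=c; l(11)→23·11+2≡21=v (all mod 26).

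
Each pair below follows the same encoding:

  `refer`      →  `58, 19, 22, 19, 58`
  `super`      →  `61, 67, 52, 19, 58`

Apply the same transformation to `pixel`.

With a=1..z=26, the number is 3·pos + 4.
For pixel: p=16→52, i=9→31, x=24→76, e=5→19, l=12→40.

52, 31, 76, 19, 40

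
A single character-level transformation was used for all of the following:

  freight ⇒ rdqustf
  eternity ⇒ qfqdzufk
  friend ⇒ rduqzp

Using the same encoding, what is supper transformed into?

Compare letters: f→r is +12, r→d is +12, e→q is +12 — a constant shift. It's a constant shift of +12 (ROT12).
On supper: s+12=e, u+12=g, p+12=b, p+12=b, e+12=q, r+12=d.

egbbqd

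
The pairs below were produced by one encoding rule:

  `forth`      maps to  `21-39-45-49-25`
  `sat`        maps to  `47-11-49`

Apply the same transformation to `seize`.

47-19-27-61-19

f(#6)→21 and o(#15)→39: differences scale by 2, so n = 2·pos + 9. The formula is n = 2×(alphabet index, a=1) + 9.
On seize: s=19→47, e=5→19, i=9→27, z=26→61, e=5→19.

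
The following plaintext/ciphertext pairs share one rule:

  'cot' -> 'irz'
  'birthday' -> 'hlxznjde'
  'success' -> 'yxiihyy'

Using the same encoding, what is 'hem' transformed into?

The rule splits by letter class: vowels +3, consonants +6.
For hem: h(cons)+6=n, e(vowel)+3=h, m(cons)+6=s.

nhs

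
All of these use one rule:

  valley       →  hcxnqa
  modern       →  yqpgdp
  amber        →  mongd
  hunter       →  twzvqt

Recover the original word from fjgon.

thumb

Shifts by position in valley: pos 0: v→h (+12), pos 1: a→c (+2), pos 2: l→x (+12), pos 3: l→n (+2) — repeating every 2. It's a Vigenère-style cipher with numeric key [12,2]: position i shifts by key[i mod 2].
Undoing it on fjgon: f−12=t, j−2=h, g−12=u, o−2=m, n−12=b.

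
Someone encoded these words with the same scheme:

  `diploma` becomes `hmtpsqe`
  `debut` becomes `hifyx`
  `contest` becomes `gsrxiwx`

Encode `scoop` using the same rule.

Compare letters: d→h is +4, i→m is +4, p→t is +4 — a constant shift. Every letter moves 4 places later in the alphabet, wrapping around z→a.
On scoop: s+4=w, c+4=g, o+4=s, o+4=s, p+4=t.

wgsst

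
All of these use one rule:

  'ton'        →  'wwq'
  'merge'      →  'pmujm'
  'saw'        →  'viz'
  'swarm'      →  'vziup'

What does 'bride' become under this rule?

euqgm

The shift depends on letter class: consonant t→w is +3, but vowel o→w is +8. Vowels shift forward by 8 and consonants shift forward by 3.
For bride: b(cons)+3=e, r(cons)+3=u, i(vowel)+8=q, d(cons)+3=g, e(vowel)+8=m.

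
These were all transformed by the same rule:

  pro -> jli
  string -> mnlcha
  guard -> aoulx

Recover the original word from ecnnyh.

kitten

Compare letters: p→j is +20, r→l is +20, o→i is +20 — a constant shift. Every letter moves 20 places later in the alphabet, wrapping around z→a.
Decoding ecnnyh: e−20=k, c−20=i, n−20=t, n−20=t, y−20=e, h−20=n.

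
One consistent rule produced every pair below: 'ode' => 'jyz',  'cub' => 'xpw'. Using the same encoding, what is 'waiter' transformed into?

Every letter moves 21 places later in the alphabet, wrapping around z→a.
For waiter: w+21=r, a+21=v, i+21=d, t+21=o, e+21=z, r+21=m.

rvdozm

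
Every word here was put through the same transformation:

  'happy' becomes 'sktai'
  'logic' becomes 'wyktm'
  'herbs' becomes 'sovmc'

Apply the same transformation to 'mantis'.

xkresw

Shifts by position in happy: pos 0: h→s (+11), pos 1: a→k (+10), pos 2: p→t (+4), pos 3: p→a (+11), pos 4: y→i (+10) — repeating every 3. It's a Vigenère-style cipher with numeric key [11,10,4]: position i shifts by key[i mod 3].
Applying it to mantis: m+11=x, a+10=k, n+4=r, t+11=e, i+10=s, s+4=w.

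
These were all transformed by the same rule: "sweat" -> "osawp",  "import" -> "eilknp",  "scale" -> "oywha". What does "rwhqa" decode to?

value

Compare letters: s→o is +22, w→s is +22, e→a is +22 — a constant shift. This is a Caesar cipher with shift 22.
Reversing it on rwhqa: r−22=v, w−22=a, h−22=l, q−22=u, a−22=e.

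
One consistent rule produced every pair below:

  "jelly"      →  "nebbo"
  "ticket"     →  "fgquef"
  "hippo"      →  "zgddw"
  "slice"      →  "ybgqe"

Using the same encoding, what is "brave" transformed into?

j(9)→n(13) and e(4)→e(4) fit y≡7x+2 (mod 26); the inverse of 7 mod 26 is 15. This is an affine cipher: with a=0,…,z=25, each position x becomes (7x+2) mod 26.
For brave: b(1)→7·1+2≡9=j; r(17)→7·17+2≡17=r; a(0)→7·0+2≡2=c; v(21)→7·21+2≡19=t; e(4)→7·4+2≡4=e (all mod 26).

jrcte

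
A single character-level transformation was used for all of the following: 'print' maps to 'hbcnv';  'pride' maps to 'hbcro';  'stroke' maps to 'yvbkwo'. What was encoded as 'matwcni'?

This is an affine cipher: with a=0,…,z=25, each position x becomes (23x+0) mod 26.
Decoding matwcni: m(12)→17·(12−0)≡22=w; a(0)→17·(0−0)≡0=a; t(19)→17·(19−0)≡11=l; w(22)→17·(22−0)≡10=k; c(2)→17·(2−0)≡8=i; n(13)→17·(13−0)≡13=n; i(8)→17·(8−0)≡6=g (all mod 26).

walking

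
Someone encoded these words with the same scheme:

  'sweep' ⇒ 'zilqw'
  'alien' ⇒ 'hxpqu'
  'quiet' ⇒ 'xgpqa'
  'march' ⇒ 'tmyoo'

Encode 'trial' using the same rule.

adpms

Shifts by position in sweep: pos 0: s→z (+7), pos 1: w→i (+12), pos 2: e→l (+7), pos 3: e→q (+12) — repeating every 2. A repeating key of period 2 is used — shifts +7, +12 over and over.
Applying it to trial: t+7=a, r+12=d, i+7=p, a+12=m, l+7=s.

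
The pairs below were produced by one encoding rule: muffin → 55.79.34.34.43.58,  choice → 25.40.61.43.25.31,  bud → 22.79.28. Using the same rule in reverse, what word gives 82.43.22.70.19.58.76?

m(#13)→55 and u(#21)→79: differences scale by 3, so n = 3·pos + 16. Each letter becomes 3×(its alphabet position, a=1..z=26) + 16.
Decoding 82.43.22.70.19.58.76: 82→(82−16)÷3=22=v, 43→(43−16)÷3=9=i, 22→(22−16)÷3=2=b, 70→(70−16)÷3=18=r, 19→(19−16)÷3=1=a, 58→(58−16)÷3=14=n, 76→(76−16)÷3=20=t.

vibrant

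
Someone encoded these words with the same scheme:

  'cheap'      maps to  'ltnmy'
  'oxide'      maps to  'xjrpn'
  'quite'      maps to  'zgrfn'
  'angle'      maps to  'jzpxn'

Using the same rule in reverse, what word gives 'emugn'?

Shifts by position in cheap: pos 0: c→l (+9), pos 1: h→t (+12), pos 2: e→n (+9), pos 3: a→m (+12) — repeating every 2. A repeating key of period 2 is used — shifts +9, +12 over and over.
Undoing it on emugn: e−9=v, m−12=a, u−9=l, g−12=u, n−9=e.

value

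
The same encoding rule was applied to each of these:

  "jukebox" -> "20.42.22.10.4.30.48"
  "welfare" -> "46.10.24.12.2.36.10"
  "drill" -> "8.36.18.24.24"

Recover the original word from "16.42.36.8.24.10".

hurdle

The formula is n = 2×(alphabet index, a=1).
Decoding 16.42.36.8.24.10: 16→(16−0)÷2=8=h, 42→(42−0)÷2=21=u, 36→(36−0)÷2=18=r, 8→(8−0)÷2=4=d, 24→(24−0)÷2=12=l, 10→(10−0)÷2=5=e.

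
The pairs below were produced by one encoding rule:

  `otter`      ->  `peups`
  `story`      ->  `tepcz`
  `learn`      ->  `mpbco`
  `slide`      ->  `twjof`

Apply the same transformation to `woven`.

xzwpo

Shifts by position in otter: pos 0: o→p (+1), pos 1: t→e (+11), pos 2: t→u (+1), pos 3: e→p (+11) — repeating every 2. The shifts repeat in a cycle of length 2: positions 0,1,… shift by +1, +11, then the pattern repeats.
Applying it to woven: w+1=x, o+11=z, v+1=w, e+11=p, n+1=o.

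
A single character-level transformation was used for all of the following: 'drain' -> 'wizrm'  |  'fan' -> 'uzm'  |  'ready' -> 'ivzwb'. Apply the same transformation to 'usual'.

Each pair mirrors across the alphabet (d↔w, r↔i, a↔z): positions sum to 25. Letters are reflected about the middle of the alphabet (position → 25−position): Atbash.
For usual: u↔f, s↔h, u↔f, a↔z, l↔o.

fhfzo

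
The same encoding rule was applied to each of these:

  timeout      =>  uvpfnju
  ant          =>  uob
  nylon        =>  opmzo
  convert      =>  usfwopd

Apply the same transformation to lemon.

opnfm

Read the word backwards and shift each letter +1.
On lemon: reverse → nomel; then shift: n+1=o, o+1=p, m+1=n, e+1=f, l+1=m.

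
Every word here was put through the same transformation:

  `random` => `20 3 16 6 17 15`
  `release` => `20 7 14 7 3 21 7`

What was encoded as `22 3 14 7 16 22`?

Each letter is replaced by its alphabet position (a=1..z=26) + 2.
Decoding 22 3 14 7 16 22: 22→(22−2)÷1=20=t, 3→(3−2)÷1=1=a, 14→(14−2)÷1=12=l, 7→(7−2)÷1=5=e, 16→(16−2)÷1=14=n, 22→(22−2)÷1=20=t.

talent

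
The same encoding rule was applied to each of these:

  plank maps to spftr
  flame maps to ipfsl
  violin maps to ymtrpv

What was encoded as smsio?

pinch

The shift increases by 1 at each position, starting from +3: 3, 4, 5, ….
Undoing it on smsio: s−3=p, m−4=i, s−5=n, i−6=c, o−7=h.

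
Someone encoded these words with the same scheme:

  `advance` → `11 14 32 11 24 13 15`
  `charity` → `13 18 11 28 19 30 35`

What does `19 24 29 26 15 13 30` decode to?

inspect

a is letter #1 and maps to 11: an offset of 10. The number is (letter's place in the alphabet, a=1) + 10.
Reversing it on 19 24 29 26 15 13 30: 19→(19−10)÷1=9=i, 24→(24−10)÷1=14=n, 29→(29−10)÷1=19=s, 26→(26−10)÷1=16=p, 15→(15−10)÷1=5=e, 13→(13−10)÷1=3=c, 30→(30−10)÷1=20=t.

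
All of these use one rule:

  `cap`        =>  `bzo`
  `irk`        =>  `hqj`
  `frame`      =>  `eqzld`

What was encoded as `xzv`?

Compare letters: c→b is +25, a→z is +25, p→o is +25 — a constant shift. It's a constant shift of +25 (ROT25).
Undoing it on xzv: x−25=y, z−25=a, v−25=w.

yaw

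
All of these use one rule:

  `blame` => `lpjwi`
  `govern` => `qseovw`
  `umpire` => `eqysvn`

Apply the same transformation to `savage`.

ceekkn

Shifts by position in blame: pos 0: b→l (+10), pos 1: l→p (+4), pos 2: a→j (+9), pos 3: m→w (+10), pos 4: e→i (+4) — repeating every 3. It's a Vigenère-style cipher with numeric key [10,4,9]: position i shifts by key[i mod 3].
For savage: s+10=c, a+4=e, v+9=e, a+10=k, g+4=k, e+9=n.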